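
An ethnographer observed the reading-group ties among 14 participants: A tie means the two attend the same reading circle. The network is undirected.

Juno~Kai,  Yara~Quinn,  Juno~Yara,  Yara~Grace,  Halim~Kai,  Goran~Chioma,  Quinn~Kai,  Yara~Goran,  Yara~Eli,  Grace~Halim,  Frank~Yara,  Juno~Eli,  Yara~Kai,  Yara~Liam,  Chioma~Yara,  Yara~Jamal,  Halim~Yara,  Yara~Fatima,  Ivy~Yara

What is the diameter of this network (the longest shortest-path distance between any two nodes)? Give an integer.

2

Eccentricity of each node (its greatest distance to any other): Chioma:2, Eli:2, Fatima:2, Frank:2, Goran:2, Grace:2, Halim:2, Ivy:2, Jamal:2, Juno:2, Kai:2, Liam:2, Quinn:2, Yara:1.
The maximum eccentricity is 2, realized for instance by the pair Liam–Chioma via Liam – Yara – Chioma. So the diameter is 2.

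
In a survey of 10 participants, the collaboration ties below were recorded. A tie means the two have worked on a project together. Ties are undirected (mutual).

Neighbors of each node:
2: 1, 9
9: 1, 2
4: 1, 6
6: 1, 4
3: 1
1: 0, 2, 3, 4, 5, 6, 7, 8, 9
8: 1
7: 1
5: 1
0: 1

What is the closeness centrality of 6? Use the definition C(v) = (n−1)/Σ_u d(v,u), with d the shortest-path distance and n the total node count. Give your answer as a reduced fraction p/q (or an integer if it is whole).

9/16

Distances from 6: 0:2, 1:1, 2:2, 3:2, 4:1, 5:2, 7:2, 8:2, 9:2. Sum = 16.
n = 10, so closeness = 9/16.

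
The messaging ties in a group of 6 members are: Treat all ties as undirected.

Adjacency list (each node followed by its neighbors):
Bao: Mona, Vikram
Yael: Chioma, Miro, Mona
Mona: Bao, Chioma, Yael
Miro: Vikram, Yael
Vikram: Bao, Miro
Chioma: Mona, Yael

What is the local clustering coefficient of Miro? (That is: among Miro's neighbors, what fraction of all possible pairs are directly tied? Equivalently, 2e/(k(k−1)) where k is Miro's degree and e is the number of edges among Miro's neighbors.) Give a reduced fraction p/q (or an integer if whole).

0

Miro's neighbors: Vikram and Yael (k = 2).
Possible neighbor pairs: C(2,2) = 1. Edges among them: none → e = 0.
Clustering(Miro) = 0/1.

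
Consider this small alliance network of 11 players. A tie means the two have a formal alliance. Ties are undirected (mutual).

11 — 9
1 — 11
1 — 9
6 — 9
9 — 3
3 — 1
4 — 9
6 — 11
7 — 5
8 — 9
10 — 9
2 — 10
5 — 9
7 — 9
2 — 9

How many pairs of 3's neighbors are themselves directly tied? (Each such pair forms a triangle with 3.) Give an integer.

3's neighbors: 1 and 9.
Neighbor pairs that are themselves tied: 3–1–9. Each forms one triangle with 3, for 1 in total.

1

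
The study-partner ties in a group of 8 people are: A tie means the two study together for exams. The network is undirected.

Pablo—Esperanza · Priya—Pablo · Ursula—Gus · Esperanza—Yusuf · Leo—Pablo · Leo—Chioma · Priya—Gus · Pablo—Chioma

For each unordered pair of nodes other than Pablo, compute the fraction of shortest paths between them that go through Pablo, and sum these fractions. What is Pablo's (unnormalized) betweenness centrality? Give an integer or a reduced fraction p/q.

Pairs whose geodesics pass through Pablo — Chioma–Priya: 1; Chioma–Yusuf: 1; Chioma–Esperanza: 1; Chioma–Gus: 1; Chioma–Ursula: 1; Priya–Leo: 1; Priya–Yusuf: 1; Priya–Esperanza: 1; Leo–Yusuf: 1; Leo–Esperanza: 1; Leo–Gus: 1; Leo–Ursula: 1; Yusuf–Gus: 1; Yusuf–Ursula: 1 … (+2 more pairs).
All other pairs contribute 0.
Summing the contributions gives betweenness(Pablo) = 16.

16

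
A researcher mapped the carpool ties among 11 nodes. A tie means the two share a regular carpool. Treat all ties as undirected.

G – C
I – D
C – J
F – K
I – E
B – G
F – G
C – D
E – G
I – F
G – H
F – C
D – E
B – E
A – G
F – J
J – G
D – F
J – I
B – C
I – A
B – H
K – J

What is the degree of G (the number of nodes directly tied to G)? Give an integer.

G is directly tied to A, B, C, E, F, H, and J. That is 7 neighbors, so the degree of G is 7.

7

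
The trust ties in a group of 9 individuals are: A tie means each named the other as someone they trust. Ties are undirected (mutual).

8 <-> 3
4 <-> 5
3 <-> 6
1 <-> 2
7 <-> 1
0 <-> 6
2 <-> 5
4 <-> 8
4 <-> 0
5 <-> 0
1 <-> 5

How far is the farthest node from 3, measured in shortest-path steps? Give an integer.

5

Distances from 3: 0:2, 1:4, 2:4, 4:2, 5:3, 6:1, 7:5, 8:1.
The largest is 5 (to 7), so the eccentricity of 3 is 5.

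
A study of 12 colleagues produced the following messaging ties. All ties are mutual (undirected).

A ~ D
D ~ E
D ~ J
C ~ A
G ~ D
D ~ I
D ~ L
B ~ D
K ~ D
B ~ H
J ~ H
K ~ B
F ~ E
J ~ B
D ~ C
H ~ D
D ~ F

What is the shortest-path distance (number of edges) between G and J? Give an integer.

2

One shortest route is G – D – J, which uses 2 edges, and G and J are not directly tied, so nothing shorter exists. So d(G,J) = 2.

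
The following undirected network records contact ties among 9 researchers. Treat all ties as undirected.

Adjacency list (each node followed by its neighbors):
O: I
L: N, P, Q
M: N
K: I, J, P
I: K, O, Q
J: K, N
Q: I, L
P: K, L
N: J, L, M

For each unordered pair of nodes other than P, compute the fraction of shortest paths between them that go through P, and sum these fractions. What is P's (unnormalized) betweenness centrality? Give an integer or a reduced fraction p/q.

Pairs whose geodesics pass through P — K–L: 1.
All other pairs contribute 0.
Summing the contributions gives betweenness(P) = 1.

1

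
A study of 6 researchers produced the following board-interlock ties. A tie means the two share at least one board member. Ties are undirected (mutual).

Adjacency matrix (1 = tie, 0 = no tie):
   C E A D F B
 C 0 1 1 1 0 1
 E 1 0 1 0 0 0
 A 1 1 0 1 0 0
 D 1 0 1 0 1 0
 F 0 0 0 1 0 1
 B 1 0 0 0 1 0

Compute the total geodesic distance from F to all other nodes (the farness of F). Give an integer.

9

Distances from F: A:2, B:1, C:2, D:1, E:3.
Sum = 2 + 1 + 2 + 1 + 3 = 9.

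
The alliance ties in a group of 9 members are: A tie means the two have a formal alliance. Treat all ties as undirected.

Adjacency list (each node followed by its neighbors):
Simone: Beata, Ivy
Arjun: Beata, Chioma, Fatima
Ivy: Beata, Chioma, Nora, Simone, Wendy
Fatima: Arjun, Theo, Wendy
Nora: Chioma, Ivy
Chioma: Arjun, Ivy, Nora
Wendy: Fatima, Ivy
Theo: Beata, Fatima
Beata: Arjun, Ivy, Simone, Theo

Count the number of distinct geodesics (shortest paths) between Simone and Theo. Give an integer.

1

The shortest distance is 2, and the only length-2 path is Simone–Beata–Theo. So there is exactly 1 shortest path.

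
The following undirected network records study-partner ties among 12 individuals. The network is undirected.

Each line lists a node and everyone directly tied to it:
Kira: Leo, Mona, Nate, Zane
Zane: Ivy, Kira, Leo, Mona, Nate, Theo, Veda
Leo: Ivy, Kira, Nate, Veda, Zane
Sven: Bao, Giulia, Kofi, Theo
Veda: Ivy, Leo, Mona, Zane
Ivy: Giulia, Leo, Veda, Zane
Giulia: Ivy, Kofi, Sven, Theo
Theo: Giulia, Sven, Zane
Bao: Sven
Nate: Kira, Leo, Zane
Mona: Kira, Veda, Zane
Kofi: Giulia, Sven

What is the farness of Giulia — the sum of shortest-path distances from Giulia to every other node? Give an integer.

21

Distances from Giulia: Bao:2, Ivy:1, Kira:3, Kofi:1, Leo:2, Mona:3, Nate:3, Sven:1, Theo:1, Veda:2, Zane:2.
Sum = 2 + 1 + 3 + 1 + 2 + 3 + 3 + 1 + 1 + 2 + 2 = 21.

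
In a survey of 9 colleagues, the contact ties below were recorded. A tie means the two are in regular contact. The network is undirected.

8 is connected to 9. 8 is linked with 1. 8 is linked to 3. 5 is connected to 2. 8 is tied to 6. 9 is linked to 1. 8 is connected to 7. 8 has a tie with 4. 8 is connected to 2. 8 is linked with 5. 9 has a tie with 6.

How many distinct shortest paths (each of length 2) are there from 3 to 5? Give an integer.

The shortest distance is 2, and the only length-2 path is 3–8–5. So there is exactly 1 shortest path.

1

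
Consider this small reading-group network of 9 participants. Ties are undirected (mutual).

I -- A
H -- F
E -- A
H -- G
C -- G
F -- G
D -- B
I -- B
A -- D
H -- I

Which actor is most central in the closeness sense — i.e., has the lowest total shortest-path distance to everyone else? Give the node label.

Farness (sum of distances to all others) for each node — A:17, B:19, C:26, D:22, E:24, F:20, G:19, H:15, I:14.
The smallest farness is 14, for I, so I has the highest closeness.

I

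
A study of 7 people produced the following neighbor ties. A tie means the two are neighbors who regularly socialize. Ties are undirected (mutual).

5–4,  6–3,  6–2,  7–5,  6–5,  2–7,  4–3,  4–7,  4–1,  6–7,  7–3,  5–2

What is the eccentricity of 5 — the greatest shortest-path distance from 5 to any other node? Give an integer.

2

Distances from 5: 1:2, 2:1, 3:2, 4:1, 6:1, 7:1.
The largest is 2 (to 3 and 1), so the eccentricity of 5 is 2.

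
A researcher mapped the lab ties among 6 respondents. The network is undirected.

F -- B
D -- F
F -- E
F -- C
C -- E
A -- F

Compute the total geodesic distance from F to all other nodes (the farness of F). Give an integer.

Distances from F: A:1, B:1, C:1, D:1, E:1.
Sum = 1 + 1 + 1 + 1 + 1 = 5.

5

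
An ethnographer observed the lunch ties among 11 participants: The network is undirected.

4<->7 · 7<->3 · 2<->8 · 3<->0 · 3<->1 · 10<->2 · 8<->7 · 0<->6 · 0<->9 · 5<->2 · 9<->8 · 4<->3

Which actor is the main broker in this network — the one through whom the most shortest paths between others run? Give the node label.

8

Unnormalized betweenness of each node: 0:23/2, 1:0, 2:17, 3:27/2, 4:0, 5:0, 6:0, 7:25/2, 8:45/2, 9:8, 10:0.
8 has the largest value, 45/2, making it the main broker — the node through which the most shortest paths run.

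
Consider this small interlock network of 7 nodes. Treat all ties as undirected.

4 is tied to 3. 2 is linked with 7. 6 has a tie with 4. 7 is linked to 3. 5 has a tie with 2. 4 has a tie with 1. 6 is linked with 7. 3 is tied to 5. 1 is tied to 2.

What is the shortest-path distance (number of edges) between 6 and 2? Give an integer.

2

One shortest route is 6 – 7 – 2, which uses 2 edges, and 6 and 2 are not directly tied, so nothing shorter exists. So d(6,2) = 2.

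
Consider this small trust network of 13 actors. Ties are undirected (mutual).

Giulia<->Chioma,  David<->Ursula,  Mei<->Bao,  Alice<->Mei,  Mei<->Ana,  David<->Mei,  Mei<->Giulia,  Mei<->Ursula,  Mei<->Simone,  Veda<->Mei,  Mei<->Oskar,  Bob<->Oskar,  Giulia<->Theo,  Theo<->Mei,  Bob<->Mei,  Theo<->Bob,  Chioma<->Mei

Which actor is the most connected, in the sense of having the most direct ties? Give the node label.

Mei

Degrees — Alice:1, Ana:1, Bao:1, Bob:3, Chioma:2, David:2, Giulia:3, Mei:12, Oskar:2, Simone:1, Theo:3, Ursula:2, Veda:1.
The maximum is 12, attained only by Mei.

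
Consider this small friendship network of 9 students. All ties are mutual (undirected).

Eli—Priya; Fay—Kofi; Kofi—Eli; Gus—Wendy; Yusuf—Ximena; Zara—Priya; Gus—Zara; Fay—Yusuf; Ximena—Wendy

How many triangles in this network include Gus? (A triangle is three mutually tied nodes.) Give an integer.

Gus's neighbors are Wendy and Zara, but none of them are tied to each other, so no triangle contains Gus.

0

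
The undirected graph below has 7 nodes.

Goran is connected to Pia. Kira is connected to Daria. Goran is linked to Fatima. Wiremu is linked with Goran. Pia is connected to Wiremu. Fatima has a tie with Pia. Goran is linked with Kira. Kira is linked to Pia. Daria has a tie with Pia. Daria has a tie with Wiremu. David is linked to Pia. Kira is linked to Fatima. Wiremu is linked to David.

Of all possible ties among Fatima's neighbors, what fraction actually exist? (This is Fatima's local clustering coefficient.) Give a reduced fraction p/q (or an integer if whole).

Fatima's neighbors: Goran, Kira, and Pia (k = 3).
Possible neighbor pairs: C(3,2) = 3. Edges among them: Goran–Kira, Goran–Pia, Kira–Pia → e = 3.
Clustering(Fatima) = 3/3 = 1.

1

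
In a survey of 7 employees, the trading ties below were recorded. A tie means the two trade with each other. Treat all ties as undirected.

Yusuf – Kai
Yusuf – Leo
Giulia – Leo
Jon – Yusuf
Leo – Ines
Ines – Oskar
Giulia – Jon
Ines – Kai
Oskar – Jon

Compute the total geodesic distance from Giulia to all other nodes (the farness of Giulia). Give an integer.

11

Distances from Giulia: Ines:2, Jon:1, Kai:3, Leo:1, Oskar:2, Yusuf:2.
Sum = 2 + 1 + 3 + 1 + 2 + 2 = 11.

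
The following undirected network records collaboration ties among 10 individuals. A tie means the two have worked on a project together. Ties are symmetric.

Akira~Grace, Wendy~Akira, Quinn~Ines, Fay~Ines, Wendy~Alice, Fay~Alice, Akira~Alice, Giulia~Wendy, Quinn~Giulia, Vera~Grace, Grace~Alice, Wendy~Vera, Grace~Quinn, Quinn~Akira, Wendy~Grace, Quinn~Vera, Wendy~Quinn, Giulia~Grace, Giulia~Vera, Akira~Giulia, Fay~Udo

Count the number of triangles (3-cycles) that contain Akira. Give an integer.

Akira's neighbors: Alice, Giulia, Grace, Quinn, and Wendy.
Neighbor pairs that are themselves tied: Akira–Alice–Grace; Akira–Alice–Wendy; Akira–Giulia–Grace; Akira–Giulia–Quinn; Akira–Giulia–Wendy; Akira–Grace–Quinn; Akira–Grace–Wendy; Akira–Quinn–Wendy. Each forms one triangle with Akira, for 8 in total.

8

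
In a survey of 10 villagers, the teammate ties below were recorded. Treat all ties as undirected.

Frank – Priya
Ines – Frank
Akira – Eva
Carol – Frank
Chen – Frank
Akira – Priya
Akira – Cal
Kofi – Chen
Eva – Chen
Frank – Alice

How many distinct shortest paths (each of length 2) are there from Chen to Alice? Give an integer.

1

The shortest distance is 2, and the only length-2 path is Chen–Frank–Alice. So there is exactly 1 shortest path.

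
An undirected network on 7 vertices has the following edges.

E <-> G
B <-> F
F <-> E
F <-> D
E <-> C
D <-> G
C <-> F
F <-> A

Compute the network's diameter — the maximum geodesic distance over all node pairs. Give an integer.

Eccentricity of each node (its greatest distance to any other): A:3, B:3, C:2, D:2, E:2, F:2, G:3.
The maximum eccentricity is 3, realized for instance by the pair B–G via B – F – D – G. So the diameter is 3.

3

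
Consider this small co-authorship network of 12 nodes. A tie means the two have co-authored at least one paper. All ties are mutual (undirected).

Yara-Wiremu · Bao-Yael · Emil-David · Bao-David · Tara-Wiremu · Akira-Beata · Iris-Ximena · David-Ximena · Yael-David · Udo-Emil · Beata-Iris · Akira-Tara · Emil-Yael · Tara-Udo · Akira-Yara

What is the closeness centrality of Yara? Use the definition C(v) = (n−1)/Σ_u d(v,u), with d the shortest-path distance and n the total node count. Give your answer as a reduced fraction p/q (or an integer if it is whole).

Distances from Yara: Akira:1, Bao:6, Beata:2, David:5, Emil:4, Iris:3, Tara:2, Udo:3, Wiremu:1, Ximena:4, Yael:5. Sum = 36.
n = 12, so closeness = 11/36.

11/36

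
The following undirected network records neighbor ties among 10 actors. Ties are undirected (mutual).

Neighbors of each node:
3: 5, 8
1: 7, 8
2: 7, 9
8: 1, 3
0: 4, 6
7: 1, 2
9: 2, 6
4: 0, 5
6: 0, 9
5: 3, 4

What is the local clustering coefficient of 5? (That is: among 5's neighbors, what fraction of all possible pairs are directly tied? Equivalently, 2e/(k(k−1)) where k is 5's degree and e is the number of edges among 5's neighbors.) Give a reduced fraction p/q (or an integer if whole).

5's neighbors: 3 and 4 (k = 2).
Possible neighbor pairs: C(2,2) = 1. Edges among them: none → e = 0.
Clustering(5) = 0/1.

0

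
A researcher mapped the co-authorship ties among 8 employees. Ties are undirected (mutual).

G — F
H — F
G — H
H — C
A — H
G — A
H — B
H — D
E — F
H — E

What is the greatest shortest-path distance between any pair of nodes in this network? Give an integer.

2

Eccentricity of each node (its greatest distance to any other): A:2, B:2, C:2, D:2, E:2, F:2, G:2, H:1.
The maximum eccentricity is 2, realized for instance by the pair C–A via C – H – A. So the diameter is 2.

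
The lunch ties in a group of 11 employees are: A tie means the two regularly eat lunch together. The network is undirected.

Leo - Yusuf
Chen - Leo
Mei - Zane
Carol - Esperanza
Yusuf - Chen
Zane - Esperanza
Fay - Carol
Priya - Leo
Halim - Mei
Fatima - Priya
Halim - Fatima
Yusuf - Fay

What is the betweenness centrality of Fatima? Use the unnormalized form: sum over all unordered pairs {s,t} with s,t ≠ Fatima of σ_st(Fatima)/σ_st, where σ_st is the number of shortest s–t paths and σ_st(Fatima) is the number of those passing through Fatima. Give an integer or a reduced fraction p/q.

Pairs whose geodesics pass through Fatima — Zane–Leo: 1/2; Zane–Priya: 1; Esperanza–Priya: 1/2; Fay–Halim: 1/2; Yusuf–Halim: 1; Yusuf–Mei: 1/2; Chen–Halim: 1; Chen–Mei: 1; Leo–Halim: 1; Leo–Mei: 1; Priya–Halim: 1; Priya–Mei: 1.
All other pairs contribute 0.
Summing the contributions gives betweenness(Fatima) = 10.

10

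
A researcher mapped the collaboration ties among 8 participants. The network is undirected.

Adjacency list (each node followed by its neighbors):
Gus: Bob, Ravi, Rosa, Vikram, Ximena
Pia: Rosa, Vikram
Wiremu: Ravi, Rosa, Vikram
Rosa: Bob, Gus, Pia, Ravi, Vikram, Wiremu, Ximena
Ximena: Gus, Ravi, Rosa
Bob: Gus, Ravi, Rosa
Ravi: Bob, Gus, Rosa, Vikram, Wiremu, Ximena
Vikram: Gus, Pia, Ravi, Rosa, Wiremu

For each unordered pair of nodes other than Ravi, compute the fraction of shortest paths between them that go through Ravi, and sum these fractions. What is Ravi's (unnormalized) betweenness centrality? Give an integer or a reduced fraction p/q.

7/3

Pairs whose geodesics pass through Ravi — Wiremu–Bob: 1/2; Wiremu–Ximena: 1/2; Wiremu–Gus: 1/3; Bob–Ximena: 1/3; Bob–Vikram: 1/3; Ximena–Vikram: 1/3.
All other pairs contribute 0.
Summing the contributions gives betweenness(Ravi) = 7/3.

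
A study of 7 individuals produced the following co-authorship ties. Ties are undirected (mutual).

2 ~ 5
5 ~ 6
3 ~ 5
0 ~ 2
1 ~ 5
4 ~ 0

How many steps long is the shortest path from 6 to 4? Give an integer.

4

One shortest route is 6 – 5 – 2 – 0 – 4, which uses 4 edges, and at distance 3 from 6 we only reach {0}, which does not include 4. So d(6,4) = 4.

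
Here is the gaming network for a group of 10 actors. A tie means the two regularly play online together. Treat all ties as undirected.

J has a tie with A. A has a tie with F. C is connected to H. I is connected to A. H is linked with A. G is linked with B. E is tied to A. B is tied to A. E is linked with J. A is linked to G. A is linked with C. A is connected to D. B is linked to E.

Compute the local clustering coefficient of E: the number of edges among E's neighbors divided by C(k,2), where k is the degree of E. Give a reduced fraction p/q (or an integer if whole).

E's neighbors: A, B, and J (k = 3).
Possible neighbor pairs: C(3,2) = 3. Edges among them: A–B, A–J → e = 2.
Clustering(E) = 2/3.

2/3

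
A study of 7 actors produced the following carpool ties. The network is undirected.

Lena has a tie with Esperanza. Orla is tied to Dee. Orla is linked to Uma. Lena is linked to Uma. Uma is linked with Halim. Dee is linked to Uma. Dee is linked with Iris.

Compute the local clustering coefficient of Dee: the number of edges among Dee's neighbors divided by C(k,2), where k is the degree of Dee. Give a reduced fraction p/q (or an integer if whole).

1/3

Dee's neighbors: Iris, Orla, and Uma (k = 3).
Possible neighbor pairs: C(3,2) = 3. Edges among them: Orla–Uma → e = 1.
Clustering(Dee) = 1/3.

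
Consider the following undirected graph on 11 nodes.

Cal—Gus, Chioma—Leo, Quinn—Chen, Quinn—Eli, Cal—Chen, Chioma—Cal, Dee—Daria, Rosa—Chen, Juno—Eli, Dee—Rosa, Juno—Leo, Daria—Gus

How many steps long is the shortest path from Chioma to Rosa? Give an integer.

3

One shortest route is Chioma – Cal – Chen – Rosa, which uses 3 edges, and at distance 2 from Chioma we only reach {Chen, Gus, Juno}, which does not include Rosa. So d(Chioma,Rosa) = 3.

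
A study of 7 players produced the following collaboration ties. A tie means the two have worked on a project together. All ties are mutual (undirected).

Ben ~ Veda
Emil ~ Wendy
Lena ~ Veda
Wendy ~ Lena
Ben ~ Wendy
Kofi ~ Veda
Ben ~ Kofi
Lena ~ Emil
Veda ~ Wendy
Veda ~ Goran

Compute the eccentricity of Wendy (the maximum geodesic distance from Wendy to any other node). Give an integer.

Distances from Wendy: Ben:1, Emil:1, Goran:2, Kofi:2, Lena:1, Veda:1.
The largest is 2 (to Goran and Kofi), so the eccentricity of Wendy is 2.

2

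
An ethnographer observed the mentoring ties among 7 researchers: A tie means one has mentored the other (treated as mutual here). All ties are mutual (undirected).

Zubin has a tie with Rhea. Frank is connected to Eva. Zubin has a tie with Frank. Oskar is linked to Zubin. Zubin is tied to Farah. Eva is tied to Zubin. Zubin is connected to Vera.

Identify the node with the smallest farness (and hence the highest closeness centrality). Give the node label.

Zubin

Farness (sum of distances to all others) for each node — Eva:10, Farah:11, Frank:10, Oskar:11, Rhea:11, Vera:11, Zubin:6.
The smallest farness is 6, for Zubin, so Zubin has the highest closeness.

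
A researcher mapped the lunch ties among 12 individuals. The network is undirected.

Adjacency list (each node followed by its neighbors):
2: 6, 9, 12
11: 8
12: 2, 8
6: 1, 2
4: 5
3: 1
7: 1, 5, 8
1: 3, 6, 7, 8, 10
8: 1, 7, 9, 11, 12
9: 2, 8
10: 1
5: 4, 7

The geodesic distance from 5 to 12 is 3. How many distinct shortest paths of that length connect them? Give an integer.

The shortest distance is 3, and the only length-3 path is 5–7–8–12. So there is exactly 1 shortest path.

1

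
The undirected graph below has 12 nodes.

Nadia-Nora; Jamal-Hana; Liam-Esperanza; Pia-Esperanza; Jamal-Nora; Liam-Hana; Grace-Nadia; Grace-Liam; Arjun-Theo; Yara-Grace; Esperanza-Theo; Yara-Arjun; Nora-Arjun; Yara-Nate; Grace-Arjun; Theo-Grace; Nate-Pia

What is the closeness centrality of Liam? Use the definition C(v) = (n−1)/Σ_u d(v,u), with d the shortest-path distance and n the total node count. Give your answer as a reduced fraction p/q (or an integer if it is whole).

11/21

Distances from Liam: Arjun:2, Esperanza:1, Grace:1, Hana:1, Jamal:2, Nadia:2, Nate:3, Nora:3, Pia:2, Theo:2, Yara:2. Sum = 21.
n = 12, so closeness = 11/21.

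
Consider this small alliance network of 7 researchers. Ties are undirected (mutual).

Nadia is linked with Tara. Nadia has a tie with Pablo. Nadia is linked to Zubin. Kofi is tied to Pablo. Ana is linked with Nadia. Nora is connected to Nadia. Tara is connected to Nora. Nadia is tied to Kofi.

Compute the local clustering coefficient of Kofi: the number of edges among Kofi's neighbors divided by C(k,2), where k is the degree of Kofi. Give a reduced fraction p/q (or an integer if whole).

1

Kofi's neighbors: Nadia and Pablo (k = 2).
Possible neighbor pairs: C(2,2) = 1. Edges among them: Nadia–Pablo → e = 1.
Clustering(Kofi) = 1/1.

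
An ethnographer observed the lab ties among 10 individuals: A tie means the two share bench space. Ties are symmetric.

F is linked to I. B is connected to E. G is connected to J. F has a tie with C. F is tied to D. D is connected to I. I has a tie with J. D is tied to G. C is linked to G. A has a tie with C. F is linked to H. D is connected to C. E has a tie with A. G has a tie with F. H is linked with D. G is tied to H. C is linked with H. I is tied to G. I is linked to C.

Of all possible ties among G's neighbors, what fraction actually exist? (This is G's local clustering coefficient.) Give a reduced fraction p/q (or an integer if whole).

G's neighbors: C, D, F, H, I, and J (k = 6).
Possible neighbor pairs: C(6,2) = 15. Edges among them: C–D, C–F, C–H, C–I, D–F, D–H, D–I, F–H, F–I, I–J → e = 10.
Clustering(G) = 10/15 = 2/3.

2/3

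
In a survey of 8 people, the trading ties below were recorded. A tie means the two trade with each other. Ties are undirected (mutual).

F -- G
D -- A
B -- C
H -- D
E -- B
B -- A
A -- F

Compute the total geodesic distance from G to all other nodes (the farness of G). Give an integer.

21

Distances from G: A:2, B:3, C:4, D:3, E:4, F:1, H:4.
Sum = 2 + 3 + 4 + 3 + 4 + 1 + 4 = 21.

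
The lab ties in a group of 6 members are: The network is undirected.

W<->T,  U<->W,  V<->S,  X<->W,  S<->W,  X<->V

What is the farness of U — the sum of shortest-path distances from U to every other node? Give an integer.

10

Distances from U: S:2, T:2, V:3, W:1, X:2.
Sum = 2 + 2 + 3 + 1 + 2 = 10.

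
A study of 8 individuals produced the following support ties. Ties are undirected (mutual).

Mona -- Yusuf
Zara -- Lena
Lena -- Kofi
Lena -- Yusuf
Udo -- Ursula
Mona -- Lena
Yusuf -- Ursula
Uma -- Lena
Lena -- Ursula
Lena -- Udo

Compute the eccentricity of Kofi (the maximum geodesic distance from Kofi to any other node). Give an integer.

2

Distances from Kofi: Lena:1, Mona:2, Udo:2, Uma:2, Ursula:2, Yusuf:2, Zara:2.
The largest is 2 (to Ursula, Yusuf, Uma, Udo, Mona, and Zara), so the eccentricity of Kofi is 2.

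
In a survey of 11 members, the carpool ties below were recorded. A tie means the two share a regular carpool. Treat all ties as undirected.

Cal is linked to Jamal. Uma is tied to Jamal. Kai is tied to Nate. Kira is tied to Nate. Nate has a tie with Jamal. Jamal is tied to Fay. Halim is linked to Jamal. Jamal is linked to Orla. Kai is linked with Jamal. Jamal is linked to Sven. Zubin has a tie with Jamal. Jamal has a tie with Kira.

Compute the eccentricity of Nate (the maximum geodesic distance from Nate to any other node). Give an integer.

Distances from Nate: Cal:2, Fay:2, Halim:2, Jamal:1, Kai:1, Kira:1, Orla:2, Sven:2, Uma:2, Zubin:2.
The largest is 2 (to Orla, Sven, Uma, Cal, Fay, Zubin, and Halim), so the eccentricity of Nate is 2.

2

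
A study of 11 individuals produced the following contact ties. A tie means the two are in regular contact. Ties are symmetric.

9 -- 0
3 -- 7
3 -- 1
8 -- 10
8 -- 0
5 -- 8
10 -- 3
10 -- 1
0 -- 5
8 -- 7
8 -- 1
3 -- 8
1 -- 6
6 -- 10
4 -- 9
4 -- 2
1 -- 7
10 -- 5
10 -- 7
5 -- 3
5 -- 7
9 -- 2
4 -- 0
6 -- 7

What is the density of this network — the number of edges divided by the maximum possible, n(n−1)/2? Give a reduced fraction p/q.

24/55

There are 24 edges and 11 nodes, so the maximum possible is C(11,2) = 55.
Density = 24/55.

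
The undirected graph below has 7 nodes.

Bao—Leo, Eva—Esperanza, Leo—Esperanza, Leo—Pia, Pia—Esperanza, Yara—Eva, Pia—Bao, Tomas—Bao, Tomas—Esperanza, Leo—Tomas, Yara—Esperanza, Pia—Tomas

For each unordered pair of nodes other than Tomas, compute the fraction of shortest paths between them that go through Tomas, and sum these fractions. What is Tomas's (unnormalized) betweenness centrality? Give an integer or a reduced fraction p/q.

1

Pairs whose geodesics pass through Tomas — Eva–Bao: 1/3; Yara–Bao: 1/3; Esperanza–Bao: 1/3.
All other pairs contribute 0.
Summing the contributions gives betweenness(Tomas) = 1.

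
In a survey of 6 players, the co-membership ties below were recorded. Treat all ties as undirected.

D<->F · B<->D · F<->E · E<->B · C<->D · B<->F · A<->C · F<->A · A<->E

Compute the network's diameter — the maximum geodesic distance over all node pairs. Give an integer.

Eccentricity of each node (its greatest distance to any other): A:2, B:2, C:2, D:2, E:2, F:2.
The maximum eccentricity is 2, realized for instance by the pair D–A via D – C – A. So the diameter is 2.

2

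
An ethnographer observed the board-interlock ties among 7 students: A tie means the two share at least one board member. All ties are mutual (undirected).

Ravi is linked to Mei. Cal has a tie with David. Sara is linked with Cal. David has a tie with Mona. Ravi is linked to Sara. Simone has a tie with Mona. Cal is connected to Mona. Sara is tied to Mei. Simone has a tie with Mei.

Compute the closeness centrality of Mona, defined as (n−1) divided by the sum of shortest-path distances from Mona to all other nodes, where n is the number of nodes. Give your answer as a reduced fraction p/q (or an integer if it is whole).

3/5

Distances from Mona: Cal:1, David:1, Mei:2, Ravi:3, Sara:2, Simone:1. Sum = 10.
n = 7, so closeness = 6/10 = 3/5.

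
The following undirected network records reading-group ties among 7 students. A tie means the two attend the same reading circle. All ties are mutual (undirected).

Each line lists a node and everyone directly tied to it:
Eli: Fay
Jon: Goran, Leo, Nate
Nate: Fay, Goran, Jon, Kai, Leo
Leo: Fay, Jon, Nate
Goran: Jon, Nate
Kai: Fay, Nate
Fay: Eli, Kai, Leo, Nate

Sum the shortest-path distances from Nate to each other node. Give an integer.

7

Distances from Nate: Eli:2, Fay:1, Goran:1, Jon:1, Kai:1, Leo:1.
Sum = 2 + 1 + 1 + 1 + 1 + 1 = 7.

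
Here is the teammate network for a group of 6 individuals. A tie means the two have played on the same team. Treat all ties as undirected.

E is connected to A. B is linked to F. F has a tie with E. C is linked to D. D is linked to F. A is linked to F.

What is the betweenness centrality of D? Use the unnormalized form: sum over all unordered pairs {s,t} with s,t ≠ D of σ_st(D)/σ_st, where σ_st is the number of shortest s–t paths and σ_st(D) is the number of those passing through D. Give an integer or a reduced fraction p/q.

Pairs whose geodesics pass through D — C–B: 1; C–F: 1; C–A: 1; C–E: 1.
All other pairs contribute 0.
Summing the contributions gives betweenness(D) = 4.

4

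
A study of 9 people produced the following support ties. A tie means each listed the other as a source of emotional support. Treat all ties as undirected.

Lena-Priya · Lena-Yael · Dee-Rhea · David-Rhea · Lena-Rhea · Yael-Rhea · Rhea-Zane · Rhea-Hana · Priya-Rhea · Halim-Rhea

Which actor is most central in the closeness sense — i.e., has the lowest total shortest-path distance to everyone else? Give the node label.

Farness (sum of distances to all others) for each node — David:15, Dee:15, Halim:15, Hana:15, Lena:13, Priya:14, Rhea:8, Yael:14, Zane:15.
The smallest farness is 8, for Rhea, so Rhea has the highest closeness.

Rhea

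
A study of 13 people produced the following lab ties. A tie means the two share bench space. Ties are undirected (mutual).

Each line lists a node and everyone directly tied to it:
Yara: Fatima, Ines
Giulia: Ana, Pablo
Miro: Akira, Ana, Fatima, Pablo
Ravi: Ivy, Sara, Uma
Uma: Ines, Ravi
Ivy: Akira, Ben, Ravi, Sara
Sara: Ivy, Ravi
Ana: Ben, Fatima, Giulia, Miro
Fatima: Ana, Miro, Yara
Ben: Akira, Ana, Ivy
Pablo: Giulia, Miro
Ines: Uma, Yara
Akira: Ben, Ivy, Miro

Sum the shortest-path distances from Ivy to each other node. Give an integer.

26

Distances from Ivy: Akira:1, Ana:2, Ben:1, Fatima:3, Giulia:3, Ines:3, Miro:2, Pablo:3, Ravi:1, Sara:1, Uma:2, Yara:4.
Sum = 1 + 2 + 1 + 3 + 3 + 3 + 2 + 3 + 1 + 1 + 2 + 4 = 26.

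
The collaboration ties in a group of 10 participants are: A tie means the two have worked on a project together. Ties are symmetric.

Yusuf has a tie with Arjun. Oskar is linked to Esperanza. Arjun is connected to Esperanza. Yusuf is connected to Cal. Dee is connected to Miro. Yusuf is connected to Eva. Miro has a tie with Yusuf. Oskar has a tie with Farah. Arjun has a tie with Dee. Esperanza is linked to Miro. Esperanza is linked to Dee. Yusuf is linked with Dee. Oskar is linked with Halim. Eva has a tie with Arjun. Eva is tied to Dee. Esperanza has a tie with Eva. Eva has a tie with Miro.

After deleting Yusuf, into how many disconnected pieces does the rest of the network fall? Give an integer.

2

Without Yusuf, the remaining ties split the others into: {Arjun, Dee, Esperanza, Eva, Farah, Halim, Miro, Oskar}; {Cal}.
That's 2 separate components.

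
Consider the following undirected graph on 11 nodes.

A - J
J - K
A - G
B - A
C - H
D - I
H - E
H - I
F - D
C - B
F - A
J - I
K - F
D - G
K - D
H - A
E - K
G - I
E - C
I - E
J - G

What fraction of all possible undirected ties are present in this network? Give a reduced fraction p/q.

21/55

There are 21 edges and 11 nodes, so the maximum possible is C(11,2) = 55.
Density = 21/55.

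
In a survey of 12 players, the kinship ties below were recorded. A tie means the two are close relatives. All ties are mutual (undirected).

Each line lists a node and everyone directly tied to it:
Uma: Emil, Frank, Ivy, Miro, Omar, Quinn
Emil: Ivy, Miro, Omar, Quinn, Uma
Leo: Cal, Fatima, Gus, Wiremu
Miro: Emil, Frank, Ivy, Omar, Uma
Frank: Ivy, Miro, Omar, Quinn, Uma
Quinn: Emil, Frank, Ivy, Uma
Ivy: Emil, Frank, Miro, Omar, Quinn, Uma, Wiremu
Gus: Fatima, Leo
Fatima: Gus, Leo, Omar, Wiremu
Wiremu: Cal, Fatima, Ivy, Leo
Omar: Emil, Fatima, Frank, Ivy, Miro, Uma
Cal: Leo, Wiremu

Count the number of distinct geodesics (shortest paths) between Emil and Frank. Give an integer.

5

The shortest distance is 2. The length-2 paths are: Emil–Quinn–Frank; Emil–Uma–Frank; Emil–Ivy–Frank; Emil–Omar–Frank; Emil–Miro–Frank.
That gives 5 distinct shortest paths.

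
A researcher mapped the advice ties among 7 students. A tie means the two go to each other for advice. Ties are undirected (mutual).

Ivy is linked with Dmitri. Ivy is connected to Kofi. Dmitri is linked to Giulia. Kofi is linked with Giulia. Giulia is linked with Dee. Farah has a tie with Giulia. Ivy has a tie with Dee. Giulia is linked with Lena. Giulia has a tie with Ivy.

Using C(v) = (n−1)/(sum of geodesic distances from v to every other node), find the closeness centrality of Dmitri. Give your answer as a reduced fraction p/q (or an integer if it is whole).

Distances from Dmitri: Dee:2, Farah:2, Giulia:1, Ivy:1, Kofi:2, Lena:2. Sum = 10.
n = 7, so closeness = 6/10 = 3/5.

3/5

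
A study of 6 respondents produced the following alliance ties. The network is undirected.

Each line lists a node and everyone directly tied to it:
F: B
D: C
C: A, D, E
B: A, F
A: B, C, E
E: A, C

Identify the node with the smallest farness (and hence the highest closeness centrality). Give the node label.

Farness (sum of distances to all others) for each node — A:7, B:9, C:8, D:12, E:9, F:13.
The smallest farness is 7, for A, so A has the highest closeness.

A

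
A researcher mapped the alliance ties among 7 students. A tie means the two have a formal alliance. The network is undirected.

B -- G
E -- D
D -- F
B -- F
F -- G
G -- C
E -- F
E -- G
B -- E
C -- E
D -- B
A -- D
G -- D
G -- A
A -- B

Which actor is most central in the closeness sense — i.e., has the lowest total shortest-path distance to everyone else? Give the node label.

Farness (sum of distances to all others) for each node — A:9, B:7, C:10, D:7, E:7, F:8, G:6.
The smallest farness is 6, for G, so G has the highest closeness.

G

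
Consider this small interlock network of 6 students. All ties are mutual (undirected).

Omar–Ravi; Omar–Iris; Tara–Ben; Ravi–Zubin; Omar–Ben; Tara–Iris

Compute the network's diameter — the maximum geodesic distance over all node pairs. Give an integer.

4

Eccentricity of each node (its greatest distance to any other): Ben:3, Iris:3, Omar:2, Ravi:3, Tara:4, Zubin:4.
The maximum eccentricity is 4, realized for instance by the pair Tara–Zubin via Tara – Iris – Omar – Ravi – Zubin. So the diameter is 4.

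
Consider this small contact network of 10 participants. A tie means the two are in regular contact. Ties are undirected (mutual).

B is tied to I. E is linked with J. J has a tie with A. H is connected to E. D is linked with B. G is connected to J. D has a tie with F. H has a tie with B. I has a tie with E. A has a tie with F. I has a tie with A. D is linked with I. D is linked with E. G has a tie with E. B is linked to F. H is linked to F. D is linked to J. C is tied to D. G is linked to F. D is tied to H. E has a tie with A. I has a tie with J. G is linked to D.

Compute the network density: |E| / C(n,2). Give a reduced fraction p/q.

23/45

There are 23 edges and 10 nodes, so the maximum possible is C(10,2) = 45.
Density = 23/45.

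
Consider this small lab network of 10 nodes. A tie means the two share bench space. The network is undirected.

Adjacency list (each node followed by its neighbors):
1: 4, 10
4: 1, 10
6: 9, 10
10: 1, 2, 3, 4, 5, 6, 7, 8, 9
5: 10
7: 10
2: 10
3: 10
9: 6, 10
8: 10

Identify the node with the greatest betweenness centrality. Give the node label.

10

Unnormalized betweenness of each node: 1:0, 2:0, 3:0, 4:0, 5:0, 6:0, 7:0, 8:0, 9:0, 10:34.
10 has the largest value, 34, making it the main broker — the node through which the most shortest paths run.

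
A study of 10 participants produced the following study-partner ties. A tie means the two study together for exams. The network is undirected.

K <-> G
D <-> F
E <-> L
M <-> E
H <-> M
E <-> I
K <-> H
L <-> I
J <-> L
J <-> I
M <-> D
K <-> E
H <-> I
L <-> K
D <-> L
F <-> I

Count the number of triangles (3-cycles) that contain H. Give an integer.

0

H's neighbors are I, K, and M, but none of them are tied to each other, so no triangle contains H.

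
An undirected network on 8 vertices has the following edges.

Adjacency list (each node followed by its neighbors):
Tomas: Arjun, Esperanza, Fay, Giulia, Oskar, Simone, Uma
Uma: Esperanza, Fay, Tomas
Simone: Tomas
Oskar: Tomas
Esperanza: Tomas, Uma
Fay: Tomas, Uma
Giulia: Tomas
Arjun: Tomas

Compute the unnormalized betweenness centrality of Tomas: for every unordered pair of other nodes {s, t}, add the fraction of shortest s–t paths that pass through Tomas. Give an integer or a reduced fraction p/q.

37/2

Pairs whose geodesics pass through Tomas — Esperanza–Arjun: 1; Esperanza–Fay: 1/2; Esperanza–Giulia: 1; Esperanza–Oskar: 1; Esperanza–Simone: 1; Arjun–Fay: 1; Arjun–Giulia: 1; Arjun–Uma: 1; Arjun–Oskar: 1; Arjun–Simone: 1; Fay–Giulia: 1; Fay–Oskar: 1; Fay–Simone: 1; Giulia–Uma: 1 … (+5 more pairs).
All other pairs contribute 0.
Summing the contributions gives betweenness(Tomas) = 37/2.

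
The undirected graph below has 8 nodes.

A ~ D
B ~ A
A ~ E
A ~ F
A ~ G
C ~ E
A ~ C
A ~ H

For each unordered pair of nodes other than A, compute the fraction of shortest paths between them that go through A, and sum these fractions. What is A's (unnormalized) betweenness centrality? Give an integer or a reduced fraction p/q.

Pairs whose geodesics pass through A — F–G: 1; F–D: 1; F–C: 1; F–H: 1; F–B: 1; F–E: 1; G–D: 1; G–C: 1; G–H: 1; G–B: 1; G–E: 1; D–C: 1; D–H: 1; D–B: 1 … (+6 more pairs).
All other pairs contribute 0.
Summing the contributions gives betweenness(A) = 20.

20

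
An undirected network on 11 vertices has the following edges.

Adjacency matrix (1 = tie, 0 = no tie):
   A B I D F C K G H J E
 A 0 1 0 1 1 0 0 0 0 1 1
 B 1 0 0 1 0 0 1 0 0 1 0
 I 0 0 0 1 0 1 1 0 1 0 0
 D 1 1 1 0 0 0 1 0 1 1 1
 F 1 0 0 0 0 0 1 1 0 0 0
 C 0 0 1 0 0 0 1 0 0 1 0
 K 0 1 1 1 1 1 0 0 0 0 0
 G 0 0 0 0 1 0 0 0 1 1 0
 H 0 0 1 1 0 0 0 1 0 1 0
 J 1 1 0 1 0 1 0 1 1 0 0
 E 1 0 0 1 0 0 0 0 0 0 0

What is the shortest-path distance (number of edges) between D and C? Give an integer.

One shortest route is D – J – C, which uses 2 edges, and D and C are not directly tied, so nothing shorter exists. So d(D,C) = 2.

2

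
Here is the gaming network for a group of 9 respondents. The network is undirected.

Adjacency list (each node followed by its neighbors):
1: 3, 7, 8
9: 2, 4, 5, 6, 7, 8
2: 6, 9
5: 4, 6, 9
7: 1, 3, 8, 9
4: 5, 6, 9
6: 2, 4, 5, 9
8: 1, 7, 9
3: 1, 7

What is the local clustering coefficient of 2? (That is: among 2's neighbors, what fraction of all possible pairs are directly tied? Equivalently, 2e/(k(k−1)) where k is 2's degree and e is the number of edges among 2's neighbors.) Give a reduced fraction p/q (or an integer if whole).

2's neighbors: 6 and 9 (k = 2).
Possible neighbor pairs: C(2,2) = 1. Edges among them: 6–9 → e = 1.
Clustering(2) = 1/1.

1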